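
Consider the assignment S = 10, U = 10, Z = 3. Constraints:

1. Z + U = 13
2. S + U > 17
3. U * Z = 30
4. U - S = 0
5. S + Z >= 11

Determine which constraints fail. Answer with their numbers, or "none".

1. Z + U = 3 + 10 = 13 — holds.
2. S + U = 10 + 10 = 20; 20 > 17 — holds.
3. U * Z = 10 * 3 = 30 — holds.
4. U - S = 10 - 10 = 0 — holds.
5. S + Z = 10 + 3 = 13; 13 ≥ 11 — holds.

All constraints are satisfied.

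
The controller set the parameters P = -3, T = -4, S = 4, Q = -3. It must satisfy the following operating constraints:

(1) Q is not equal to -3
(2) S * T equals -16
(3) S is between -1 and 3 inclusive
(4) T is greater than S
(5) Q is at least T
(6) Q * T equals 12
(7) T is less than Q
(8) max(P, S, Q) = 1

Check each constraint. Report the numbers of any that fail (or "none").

The assignment fails constraints 1, 3, 4, 8.

(1) Q = -3, but -3 is required to differ  fails
(2) S * T = 4 * (-4) = -16  holds
(3) S = 4 is outside [-1, 3]  fails
(4) T = -4, S = 4; -4 ≤ 4 (want >)  fails
(5) Q = -3, T = -4; -3 ≥ -4  holds
(6) Q * T = -3 * (-4) = 12  holds
(7) T = -4, Q = -3; -4 < -3  holds
(8) max(-3, 4, -3) = 4, not 1  fails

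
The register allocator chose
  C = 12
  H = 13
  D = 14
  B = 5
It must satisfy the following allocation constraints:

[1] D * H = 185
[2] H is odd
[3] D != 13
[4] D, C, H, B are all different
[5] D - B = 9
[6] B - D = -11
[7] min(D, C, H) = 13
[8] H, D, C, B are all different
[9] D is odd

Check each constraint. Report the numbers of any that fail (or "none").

[1] D * H = 14 * 13 = 182, not 185  no
[2] H = 13 is odd  yes
[3] D = 14, and 14 ≠ 13  yes
[4] values 14, 12, 13, 5 are pairwise distinct  yes
[5] D - B = 14 - 5 = 9  yes
[6] B - D = 5 - 14 = -9, not -11  no
[7] min(14, 12, 13) = 12, not 13  no
[8] values 13, 14, 12, 5 are pairwise distinct  yes
[9] D = 14 is even  no

Violated: 1, 6, 7, and 9.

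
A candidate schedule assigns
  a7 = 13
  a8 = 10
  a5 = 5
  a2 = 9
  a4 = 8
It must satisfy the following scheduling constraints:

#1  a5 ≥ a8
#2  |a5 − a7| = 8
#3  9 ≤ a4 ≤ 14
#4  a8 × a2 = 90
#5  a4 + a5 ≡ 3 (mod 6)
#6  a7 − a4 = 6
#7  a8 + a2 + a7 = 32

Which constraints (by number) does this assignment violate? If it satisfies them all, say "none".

#1 a5 = 5, a8 = 10; 5 < 10 (want ≥) — does not hold.
#2 |5 − 13| = 8 — holds.
#3 a4 = 8 is outside [9, 14] — does not hold.
#4 a8 × a2 = 10 × 9 = 90 — holds.
#5 a4 + a5 = 13; 13 mod 6 = 1, not 3 — does not hold.
#6 a7 − a4 = 13 − 8 = 5, not 6 — does not hold.
#7 a8 + a2 + a7 = 10 + 9 + 13 = 32 — holds.

The assignment fails constraints 1, 3, 5, and 6.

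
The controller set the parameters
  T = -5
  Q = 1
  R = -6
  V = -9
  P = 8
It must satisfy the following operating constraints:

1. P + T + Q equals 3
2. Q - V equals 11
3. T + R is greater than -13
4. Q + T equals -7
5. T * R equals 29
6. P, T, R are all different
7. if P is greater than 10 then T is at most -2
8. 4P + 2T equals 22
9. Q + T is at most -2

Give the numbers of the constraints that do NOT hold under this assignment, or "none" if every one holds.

1. P + T + Q = 8 + (-5) + 1 = 4, not 3  fails
2. Q - V = 1 - (-9) = 10, not 11  fails
3. T + R = -5 + (-6) = -11; -11 > -13  holds
4. Q + T = 1 + (-5) = -4, not -7  fails
5. T * R = -5 * (-6) = 30, not 29  fails
6. values 8, -5, -6 are pairwise distinct  holds
7. P = 8, not > 10; antecedent false, conditional vacuously true  holds
8. 4P + 2T = 4(8) + 2(-5) = 22  holds
9. Q + T = 1 + (-5) = -4; -4 ≤ -2  holds

Constraints 1, 2, 4, and 5 are violated.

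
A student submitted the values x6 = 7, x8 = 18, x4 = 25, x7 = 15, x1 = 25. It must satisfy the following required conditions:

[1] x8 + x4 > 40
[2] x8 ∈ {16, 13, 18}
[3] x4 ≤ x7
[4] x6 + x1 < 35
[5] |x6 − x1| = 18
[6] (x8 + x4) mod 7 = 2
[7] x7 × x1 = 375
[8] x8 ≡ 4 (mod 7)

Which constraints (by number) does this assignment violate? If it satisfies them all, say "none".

Violated: 3 and 6.

[1] x8 + x4 = 18 + 25 = 43; 43 > 40  yes
[2] x8 = 18 is in {16, 13, 18}  yes
[3] x4 = 25, x7 = 15; 25 > 15 (want ≤)  no
[4] x6 + x1 = 7 + 25 = 32; 32 < 35  yes
[5] |7 − 25| = 18  yes
[6] x8 + x4 = 43; 43 mod 7 = 1, not 2  no
[7] x7 × x1 = 15 × 25 = 375  yes
[8] 18 mod 7 = 4  yes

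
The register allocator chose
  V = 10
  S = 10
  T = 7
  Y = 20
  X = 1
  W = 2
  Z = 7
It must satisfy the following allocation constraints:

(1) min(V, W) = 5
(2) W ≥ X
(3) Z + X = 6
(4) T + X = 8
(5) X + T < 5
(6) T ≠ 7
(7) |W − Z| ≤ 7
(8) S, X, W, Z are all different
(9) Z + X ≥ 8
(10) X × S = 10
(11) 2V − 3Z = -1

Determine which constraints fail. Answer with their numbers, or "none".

Violated: 1, 3, 5, 6.

(1) min(10, 2) = 2, not 5 — violated.
(2) W = 2, X = 1; 2 ≥ 1 — OK.
(3) Z + X = 7 + 1 = 8, not 6 — violated.
(4) T + X = 7 + 1 = 8 — OK.
(5) X + T = 1 + 7 = 8; 8 ≥ 5, bound 5 not met — violated.
(6) T = 7, but 7 is required to differ — violated.
(7) |2 − 7| = 5; 5 ≤ 7 — OK.
(8) values 10, 1, 2, 7 are pairwise distinct — OK.
(9) Z + X = 7 + 1 = 8; 8 ≥ 8 — OK.
(10) X × S = 1 × 10 = 10 — OK.
(11) 2V − 3Z = 2(10) − 3(7) = -1 — OK.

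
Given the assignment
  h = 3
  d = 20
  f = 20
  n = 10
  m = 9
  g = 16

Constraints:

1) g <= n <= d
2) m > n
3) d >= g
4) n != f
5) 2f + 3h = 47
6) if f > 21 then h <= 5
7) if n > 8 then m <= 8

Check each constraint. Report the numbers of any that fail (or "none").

1) values 16, 10, 20; g = 16 is not <= n = 10  false
2) m = 9, n = 10; 9 ≤ 10 (want >)  false
3) d = 20, g = 16; 20 ≥ 16  true
4) n = 10, f = 20; distinct  true
5) 2f + 3h = 2(20) + 3(3) = 49, not 47  false
6) f = 20, not > 21; antecedent false, conditional vacuously true  true
7) n = 10 > 8, so we need m ≤ 8; but m = 9 > 8  false

The assignment fails constraints 1, 2, 5, 7.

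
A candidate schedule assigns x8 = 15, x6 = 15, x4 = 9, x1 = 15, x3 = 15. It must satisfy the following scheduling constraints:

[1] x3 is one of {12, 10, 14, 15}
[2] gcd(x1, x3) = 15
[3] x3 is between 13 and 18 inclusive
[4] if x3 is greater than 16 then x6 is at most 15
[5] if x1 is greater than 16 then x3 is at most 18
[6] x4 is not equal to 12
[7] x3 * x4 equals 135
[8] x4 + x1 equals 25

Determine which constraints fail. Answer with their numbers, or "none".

[1] x3 = 15 is in {12, 10, 14, 15} — holds.
[2] gcd(15, 15) = 15 — holds.
[3] x3 = 15 lies in [13, 18] — holds.
[4] x3 = 15, not > 16; antecedent false, conditional vacuously true — holds.
[5] x1 = 15, not > 16; antecedent false, conditional vacuously true — holds.
[6] x4 = 9, and 9 ≠ 12 — holds.
[7] x3 * x4 = 15 * 9 = 135 — holds.
[8] x4 + x1 = 9 + 15 = 24, not 25 — does not hold.

Constraint 8 is violated.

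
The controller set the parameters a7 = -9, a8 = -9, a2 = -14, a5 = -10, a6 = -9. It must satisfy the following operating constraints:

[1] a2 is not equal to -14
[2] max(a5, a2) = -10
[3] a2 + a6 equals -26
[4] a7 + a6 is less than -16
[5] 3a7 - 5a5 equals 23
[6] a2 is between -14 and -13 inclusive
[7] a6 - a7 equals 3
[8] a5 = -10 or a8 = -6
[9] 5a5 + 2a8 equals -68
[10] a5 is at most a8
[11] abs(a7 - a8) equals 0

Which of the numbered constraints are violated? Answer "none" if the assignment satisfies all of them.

Constraints 1, 3, and 7 do not hold.

[1] a2 = -14, but -14 is required to differ  FAIL
[2] max(-10, -14) = -10  OK
[3] a2 + a6 = -14 + (-9) = -23, not -26  FAIL
[4] a7 + a6 = -9 + (-9) = -18; -18 < -16  OK
[5] 3a7 - 5a5 = 3(-9) - 5(-10) = 23  OK
[6] a2 = -14 lies in [-14, -13]  OK
[7] a6 - a7 = -9 - (-9) = 0, not 3  FAIL
[8] a5 = -10 = -10 (first disjunct)  OK
[9] 5a5 + 2a8 = 5(-10) + 2(-9) = -68  OK
[10] a5 = -10, a8 = -9; -10 ≤ -9  OK
[11] abs(-9 - (-9)) = 0  OK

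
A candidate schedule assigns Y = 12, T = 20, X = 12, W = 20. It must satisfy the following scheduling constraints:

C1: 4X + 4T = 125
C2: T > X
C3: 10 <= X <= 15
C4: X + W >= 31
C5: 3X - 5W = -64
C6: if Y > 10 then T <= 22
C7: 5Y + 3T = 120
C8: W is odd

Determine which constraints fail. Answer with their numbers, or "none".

Constraints 1, 8 are violated.

C1: 4X + 4T = 4(12) + 4(20) = 128, not 125  fails
C2: T = 20, X = 12; 20 > 12  holds
C3: X = 12 lies in [10, 15]  holds
C4: X + W = 12 + 20 = 32; 32 ≥ 31  holds
C5: 3X - 5W = 3(12) - 5(20) = -64  holds
C6: Y = 12 > 10, so we need T ≤ 22; T = 20 ≤ 22  holds
C7: 5Y + 3T = 5(12) + 3(20) = 120  holds
C8: W = 20 is even  fails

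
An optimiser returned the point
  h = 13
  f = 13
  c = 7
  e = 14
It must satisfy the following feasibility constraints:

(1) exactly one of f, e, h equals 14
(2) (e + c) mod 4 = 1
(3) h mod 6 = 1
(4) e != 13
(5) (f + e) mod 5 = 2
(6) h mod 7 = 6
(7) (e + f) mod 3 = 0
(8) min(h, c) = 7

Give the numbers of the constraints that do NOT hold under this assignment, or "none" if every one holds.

(1) f=13, e=14, h=13; 1 of them equals 14  holds
(2) e + c = 21; 21 mod 4 = 1  holds
(3) 13 mod 6 = 1  holds
(4) e = 14, and 14 ≠ 13  holds
(5) f + e = 27; 27 mod 5 = 2  holds
(6) 13 mod 7 = 6  holds
(7) e + f = 27; 27 mod 3 = 0  holds
(8) min(13, 7) = 7  holds

No violations.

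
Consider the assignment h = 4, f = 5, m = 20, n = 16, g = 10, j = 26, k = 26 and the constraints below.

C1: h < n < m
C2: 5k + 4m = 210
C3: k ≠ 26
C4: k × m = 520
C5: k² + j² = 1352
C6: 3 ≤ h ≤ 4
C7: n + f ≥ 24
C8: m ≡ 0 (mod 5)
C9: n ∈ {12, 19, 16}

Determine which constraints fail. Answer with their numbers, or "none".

C1: values 4 < 16 < 20 — holds.
C2: 5k + 4m = 5(26) + 4(20) = 210 — holds.
C3: k = 26, but 26 is required to differ — does not hold.
C4: k × m = 26 × 20 = 520 — holds.
C5: k² + j² = 26² + 26² = 676 + 676 = 1352 — holds.
C6: h = 4 lies in [3, 4] — holds.
C7: n + f = 16 + 5 = 21; 21 < 24, bound 24 not met — does not hold.
C8: 20 mod 5 = 0 — holds.
C9: n = 16 is in {12, 19, 16} — holds.

Constraints 3, 7 do not hold.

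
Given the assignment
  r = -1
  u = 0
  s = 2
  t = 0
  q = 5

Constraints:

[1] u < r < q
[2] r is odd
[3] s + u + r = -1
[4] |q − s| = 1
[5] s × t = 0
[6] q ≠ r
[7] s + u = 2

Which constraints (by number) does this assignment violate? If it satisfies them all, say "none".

[1] values 0, -1, 5; u = 0 is not < r = -1  FAIL
[2] r = -1 is odd  OK
[3] s + u + r = 2 + 0 + (-1) = 1, not -1  FAIL
[4] |5 − 2| = 3, not 1  FAIL
[5] s × t = 2 × 0 = 0  OK
[6] q = 5, r = -1; distinct  OK
[7] s + u = 2 + 0 = 2  OK

No — constraints 1, 3, and 4 are not satisfied.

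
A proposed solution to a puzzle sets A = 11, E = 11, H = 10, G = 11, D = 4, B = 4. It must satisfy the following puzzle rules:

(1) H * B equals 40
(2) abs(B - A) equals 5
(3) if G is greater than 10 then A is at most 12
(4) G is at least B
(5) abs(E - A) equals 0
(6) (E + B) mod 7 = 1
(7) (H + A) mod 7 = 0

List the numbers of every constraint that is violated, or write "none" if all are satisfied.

The assignment fails constraint 2.

(1) H * B = 10 * 4 = 40  ✓
(2) abs(4 - 11) = 7, not 5  ✗
(3) G = 11 > 10, so we need A ≤ 12; A = 11 ≤ 12  ✓
(4) G = 11, B = 4; 11 ≥ 4  ✓
(5) abs(11 - 11) = 0  ✓
(6) E + B = 15; 15 mod 7 = 1  ✓
(7) H + A = 21; 21 mod 7 = 0  ✓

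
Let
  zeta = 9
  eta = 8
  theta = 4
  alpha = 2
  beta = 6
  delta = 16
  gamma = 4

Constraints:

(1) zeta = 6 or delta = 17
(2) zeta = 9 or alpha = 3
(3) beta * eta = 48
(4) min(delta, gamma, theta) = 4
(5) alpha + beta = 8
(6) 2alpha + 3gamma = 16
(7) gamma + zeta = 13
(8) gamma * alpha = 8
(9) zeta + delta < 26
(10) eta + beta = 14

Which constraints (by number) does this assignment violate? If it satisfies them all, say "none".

No — constraint 1 is not satisfied.

(1) zeta = 9 ≠ 6 and delta = 16 ≠ 17; both disjuncts false — violated.
(2) zeta = 9 = 9 (first disjunct) — OK.
(3) beta * eta = 6 * 8 = 48 — OK.
(4) min(16, 4, 4) = 4 — OK.
(5) alpha + beta = 2 + 6 = 8 — OK.
(6) 2alpha + 3gamma = 2(2) + 3(4) = 16 — OK.
(7) gamma + zeta = 4 + 9 = 13 — OK.
(8) gamma * alpha = 4 * 2 = 8 — OK.
(9) zeta + delta = 9 + 16 = 25; 25 < 26 — OK.
(10) eta + beta = 8 + 6 = 14 — OK.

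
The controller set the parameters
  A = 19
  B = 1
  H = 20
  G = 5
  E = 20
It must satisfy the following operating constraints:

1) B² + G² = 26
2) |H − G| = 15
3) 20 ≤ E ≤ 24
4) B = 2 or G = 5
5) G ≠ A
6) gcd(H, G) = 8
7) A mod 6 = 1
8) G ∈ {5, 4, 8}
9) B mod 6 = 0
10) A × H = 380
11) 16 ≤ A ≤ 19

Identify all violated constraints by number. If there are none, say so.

Constraints 6, 9 do not hold.

1) B² + G² = 1² + 5² = 1 + 25 = 26 — OK.
2) |20 − 5| = 15 — OK.
3) E = 20 lies in [20, 24] — OK.
4) B = 1 ≠ 2, but G = 5 = 5 (second disjunct) — OK.
5) G = 5, A = 19; distinct — OK.
6) gcd(20, 5) = 5, not 8 — violated.
7) 19 mod 6 = 1 — OK.
8) G = 5 is in {5, 4, 8} — OK.
9) 1 mod 6 = 1, not 0 — violated.
10) A × H = 19 × 20 = 380 — OK.
11) A = 19 lies in [16, 19] — OK.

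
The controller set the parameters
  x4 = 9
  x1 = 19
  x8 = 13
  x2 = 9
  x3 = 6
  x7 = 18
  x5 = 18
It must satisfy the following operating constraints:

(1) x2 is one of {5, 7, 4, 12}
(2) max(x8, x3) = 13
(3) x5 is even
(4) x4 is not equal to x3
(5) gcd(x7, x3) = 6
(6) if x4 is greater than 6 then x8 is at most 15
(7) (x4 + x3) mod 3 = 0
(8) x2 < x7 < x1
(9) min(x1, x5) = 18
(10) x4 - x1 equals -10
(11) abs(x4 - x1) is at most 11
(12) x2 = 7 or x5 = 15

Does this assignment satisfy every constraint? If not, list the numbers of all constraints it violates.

(1) x2 = 9 is not in {5, 7, 4, 12} — does not hold.
(2) max(13, 6) = 13 — holds.
(3) x5 = 18 is even — holds.
(4) x4 = 9, x3 = 6; distinct — holds.
(5) gcd(18, 6) = 6 — holds.
(6) x4 = 9 > 6, so we need x8 ≤ 15; x8 = 13 ≤ 15 — holds.
(7) x4 + x3 = 15; 15 mod 3 = 0 — holds.
(8) values 9 < 18 < 19 — holds.
(9) min(19, 18) = 18 — holds.
(10) x4 - x1 = 9 - 19 = -10 — holds.
(11) abs(9 - 19) = 10; 10 ≤ 11 — holds.
(12) x2 = 9 ≠ 7 and x5 = 18 ≠ 15; both disjuncts false — does not hold.

The assignment fails constraints 1, 12.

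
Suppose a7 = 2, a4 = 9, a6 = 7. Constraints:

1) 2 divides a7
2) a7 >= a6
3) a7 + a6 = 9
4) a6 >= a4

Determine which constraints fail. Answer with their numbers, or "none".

1) 2 / 2 = 1, so 2 divides 2 — holds.
2) a7 = 2, a6 = 7; 2 < 7 (want ≥) — fails.
3) a7 + a6 = 2 + 7 = 9 — holds.
4) a6 = 7, a4 = 9; 7 < 9 (want ≥) — fails.

No — constraints 2 and 4 are not satisfied.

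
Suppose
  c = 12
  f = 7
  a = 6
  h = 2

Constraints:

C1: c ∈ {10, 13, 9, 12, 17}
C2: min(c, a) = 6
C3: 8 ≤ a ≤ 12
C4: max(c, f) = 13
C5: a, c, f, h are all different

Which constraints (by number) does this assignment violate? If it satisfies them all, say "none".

Constraints 3 and 4 are violated.

C1: c = 12 is in {10, 13, 9, 12, 17} — OK.
C2: min(12, 6) = 6 — OK.
C3: a = 6 is outside [8, 12] — violated.
C4: max(12, 7) = 12, not 13 — violated.
C5: values 6, 12, 7, 2 are pairwise distinct — OK.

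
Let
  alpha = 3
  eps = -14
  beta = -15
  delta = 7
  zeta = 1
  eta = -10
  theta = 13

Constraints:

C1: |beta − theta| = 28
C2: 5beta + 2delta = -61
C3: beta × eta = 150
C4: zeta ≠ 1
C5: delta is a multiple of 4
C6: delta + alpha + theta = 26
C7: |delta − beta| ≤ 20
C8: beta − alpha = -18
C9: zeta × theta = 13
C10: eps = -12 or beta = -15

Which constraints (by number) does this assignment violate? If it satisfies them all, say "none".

Violated: 4, 5, 6, 7.

C1: |-15 − 13| = 28 — holds.
C2: 5beta + 2delta = 5(-15) + 2(7) = -61 — holds.
C3: beta × eta = -15 × (-10) = 150 — holds.
C4: zeta = 1, but 1 is required to differ — does not hold.
C5: 7 = 4×1 + 3, so 4 does not divide 7 — does not hold.
C6: delta + alpha + theta = 7 + 3 + 13 = 23, not 26 — does not hold.
C7: |7 − (-15)| = 22; 22 > 20, exceeds bound 20 — does not hold.
C8: beta − alpha = -15 − 3 = -18 — holds.
C9: zeta × theta = 1 × 13 = 13 — holds.
C10: eps = -14 ≠ -12, but beta = -15 = -15 (second disjunct) — holds.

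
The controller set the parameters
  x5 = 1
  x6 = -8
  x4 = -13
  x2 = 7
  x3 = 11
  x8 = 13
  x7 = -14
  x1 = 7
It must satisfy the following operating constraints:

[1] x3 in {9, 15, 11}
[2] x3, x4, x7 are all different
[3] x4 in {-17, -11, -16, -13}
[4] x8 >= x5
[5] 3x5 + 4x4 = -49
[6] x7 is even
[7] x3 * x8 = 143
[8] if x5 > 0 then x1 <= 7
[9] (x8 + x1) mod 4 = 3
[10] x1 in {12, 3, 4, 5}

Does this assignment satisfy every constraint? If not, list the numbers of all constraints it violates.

Constraints 9 and 10 do not hold.

[1] x3 = 11 is in {9, 15, 11}  holds
[2] values 11, -13, -14 are pairwise distinct  holds
[3] x4 = -13 is in {-17, -11, -16, -13}  holds
[4] x8 = 13, x5 = 1; 13 ≥ 1  holds
[5] 3x5 + 4x4 = 3(1) + 4(-13) = -49  holds
[6] x7 = -14 is even  holds
[7] x3 * x8 = 11 * 13 = 143  holds
[8] x5 = 1 > 0, so we need x1 ≤ 7; x1 = 7 ≤ 7  holds
[9] x8 + x1 = 20; 20 mod 4 = 0, not 3  fails
[10] x1 = 7 is not in {12, 3, 4, 5}  fails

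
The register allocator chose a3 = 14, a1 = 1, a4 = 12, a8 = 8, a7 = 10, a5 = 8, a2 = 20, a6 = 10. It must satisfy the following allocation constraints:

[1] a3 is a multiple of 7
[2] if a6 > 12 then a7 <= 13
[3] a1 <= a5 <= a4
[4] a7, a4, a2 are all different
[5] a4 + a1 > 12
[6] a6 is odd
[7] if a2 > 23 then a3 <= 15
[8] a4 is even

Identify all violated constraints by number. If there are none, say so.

[1] 14 / 7 = 2, so 7 divides 14  holds
[2] a6 = 10, not > 12; antecedent false, conditional vacuously true  holds
[3] values 1 <= 8 <= 12  holds
[4] values 10, 12, 20 are pairwise distinct  holds
[5] a4 + a1 = 12 + 1 = 13; 13 > 12  holds
[6] a6 = 10 is even  fails
[7] a2 = 20, not > 23; antecedent false, conditional vacuously true  holds
[8] a4 = 12 is even  holds

Constraint 6 is violated.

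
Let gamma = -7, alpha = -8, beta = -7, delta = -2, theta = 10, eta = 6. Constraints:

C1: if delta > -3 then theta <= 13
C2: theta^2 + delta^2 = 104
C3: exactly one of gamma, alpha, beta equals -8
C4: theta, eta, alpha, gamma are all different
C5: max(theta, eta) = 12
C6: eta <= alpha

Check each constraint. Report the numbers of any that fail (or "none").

No — constraints 5, 6 are not satisfied.

C1: delta = -2 > -3, so we need theta ≤ 13; theta = 10 ≤ 13 — satisfied.
C2: theta^2 + delta^2 = 10^2 + (-2)^2 = 100 + 4 = 104 — satisfied.
C3: gamma=-7, alpha=-8, beta=-7; 1 of them equals -8 — satisfied.
C4: values 10, 6, -8, -7 are pairwise distinct — satisfied.
C5: max(10, 6) = 10, not 12 — violated.
C6: eta = 6, alpha = -8; 6 > -8 (want ≤) — violated.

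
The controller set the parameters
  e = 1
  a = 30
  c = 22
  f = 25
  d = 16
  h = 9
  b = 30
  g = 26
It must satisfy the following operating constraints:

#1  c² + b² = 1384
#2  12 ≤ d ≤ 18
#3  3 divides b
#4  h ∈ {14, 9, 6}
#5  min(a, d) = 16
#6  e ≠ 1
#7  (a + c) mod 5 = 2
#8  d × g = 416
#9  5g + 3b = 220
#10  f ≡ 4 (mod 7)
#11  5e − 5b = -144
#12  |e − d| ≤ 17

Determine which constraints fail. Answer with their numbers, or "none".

The assignment fails constraints 6 and 11.

#1 c² + b² = 22² + 30² = 484 + 900 = 1384 — OK.
#2 d = 16 lies in [12, 18] — OK.
#3 30 / 3 = 10, so 3 divides 30 — OK.
#4 h = 9 is in {14, 9, 6} — OK.
#5 min(30, 16) = 16 — OK.
#6 e = 1, but 1 is required to differ — violated.
#7 a + c = 52; 52 mod 5 = 2 — OK.
#8 d × g = 16 × 26 = 416 — OK.
#9 5g + 3b = 5(26) + 3(30) = 220 — OK.
#10 25 mod 7 = 4 — OK.
#11 5e − 5b = 5(1) − 5(30) = -145, not -144 — violated.
#12 |1 − 16| = 15; 15 ≤ 17 — OK.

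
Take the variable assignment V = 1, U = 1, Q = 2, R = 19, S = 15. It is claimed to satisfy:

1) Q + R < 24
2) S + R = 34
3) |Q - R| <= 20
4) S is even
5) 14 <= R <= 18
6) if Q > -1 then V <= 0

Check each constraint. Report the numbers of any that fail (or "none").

1) Q + R = 2 + 19 = 21; 21 < 24  OK
2) S + R = 15 + 19 = 34  OK
3) |2 - 19| = 17; 17 ≤ 20  OK
4) S = 15 is odd  FAIL
5) R = 19 is outside [14, 18]  FAIL
6) Q = 2 > -1, so we need V ≤ 0; but V = 1 > 0  FAIL

Violated: 4, 5, 6.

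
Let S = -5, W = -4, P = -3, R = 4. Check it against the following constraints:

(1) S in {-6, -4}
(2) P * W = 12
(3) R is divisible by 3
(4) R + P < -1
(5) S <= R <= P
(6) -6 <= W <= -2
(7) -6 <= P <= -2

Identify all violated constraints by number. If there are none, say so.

(1) S = -5 is not in {-6, -4}  ✗
(2) P * W = -3 * (-4) = 12  ✓
(3) 4 = 3*1 + 1, so 3 does not divide 4  ✗
(4) R + P = 4 + (-3) = 1; 1 ≥ -1, bound -1 not met  ✗
(5) values -5, 4, -3; R = 4 is not <= P = -3  ✗
(6) W = -4 lies in [-6, -2]  ✓
(7) P = -3 lies in [-6, -2]  ✓

The assignment fails constraints 1, 3, 4, and 5.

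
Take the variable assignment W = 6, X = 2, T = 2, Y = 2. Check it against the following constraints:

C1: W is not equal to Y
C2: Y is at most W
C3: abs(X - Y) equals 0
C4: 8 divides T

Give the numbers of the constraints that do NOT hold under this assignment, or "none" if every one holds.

C1: W = 6, Y = 2; distinct  yes
C2: Y = 2, W = 6; 2 ≤ 6  yes
C3: abs(2 - 2) = 0  yes
C4: 2 = 8*0 + 2, so 8 does not divide 2  no

Constraint 4 is violated.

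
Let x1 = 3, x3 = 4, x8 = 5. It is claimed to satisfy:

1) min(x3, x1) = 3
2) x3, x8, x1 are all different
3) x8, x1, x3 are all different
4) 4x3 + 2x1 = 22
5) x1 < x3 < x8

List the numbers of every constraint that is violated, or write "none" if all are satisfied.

The assignment satisfies every constraint.

1) min(4, 3) = 3  OK
2) values 4, 5, 3 are pairwise distinct  OK
3) values 5, 3, 4 are pairwise distinct  OK
4) 4x3 + 2x1 = 4(4) + 2(3) = 22  OK
5) values 3 < 4 < 5  OK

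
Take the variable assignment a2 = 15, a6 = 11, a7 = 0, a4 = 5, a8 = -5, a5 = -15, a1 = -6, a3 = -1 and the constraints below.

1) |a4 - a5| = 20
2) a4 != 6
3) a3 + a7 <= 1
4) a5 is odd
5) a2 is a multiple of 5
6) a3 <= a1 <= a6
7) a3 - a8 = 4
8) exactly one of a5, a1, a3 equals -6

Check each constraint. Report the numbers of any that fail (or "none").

1) |5 - (-15)| = 20 — holds.
2) a4 = 5, and 5 ≠ 6 — holds.
3) a3 + a7 = -1 + 0 = -1; -1 ≤ 1 — holds.
4) a5 = -15 is odd — holds.
5) 15 / 5 = 3, so 5 divides 15 — holds.
6) values -1, -6, 11; a3 = -1 is not <= a1 = -6 — does not hold.
7) a3 - a8 = -1 - (-5) = 4 — holds.
8) a5=-15, a1=-6, a3=-1; 1 of them equals -6 — holds.

The assignment fails constraint 6.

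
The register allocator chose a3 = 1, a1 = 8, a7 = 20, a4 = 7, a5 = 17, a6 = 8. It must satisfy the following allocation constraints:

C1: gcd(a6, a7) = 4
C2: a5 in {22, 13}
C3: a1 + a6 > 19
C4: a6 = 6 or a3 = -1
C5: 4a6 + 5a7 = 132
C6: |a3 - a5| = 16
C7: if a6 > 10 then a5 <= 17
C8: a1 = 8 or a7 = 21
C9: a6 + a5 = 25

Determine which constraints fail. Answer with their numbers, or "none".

No — constraints 2, 3, and 4 are not satisfied.

C1: gcd(8, 20) = 4 — holds.
C2: a5 = 17 is not in {22, 13} — fails.
C3: a1 + a6 = 8 + 8 = 16; 16 ≤ 19, bound 19 not met — fails.
C4: a6 = 8 ≠ 6 and a3 = 1 ≠ -1; both disjuncts false — fails.
C5: 4a6 + 5a7 = 4(8) + 5(20) = 132 — holds.
C6: |1 - 17| = 16 — holds.
C7: a6 = 8, not > 10; antecedent false, conditional vacuously true — holds.
C8: a1 = 8 = 8 (first disjunct) — holds.
C9: a6 + a5 = 8 + 17 = 25 — holds.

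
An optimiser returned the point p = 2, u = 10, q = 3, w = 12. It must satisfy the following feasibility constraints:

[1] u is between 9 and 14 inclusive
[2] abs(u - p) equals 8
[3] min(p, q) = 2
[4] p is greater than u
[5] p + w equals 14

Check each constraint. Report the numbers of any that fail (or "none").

[1] u = 10 lies in [9, 14] — holds.
[2] abs(10 - 2) = 8 — holds.
[3] min(2, 3) = 2 — holds.
[4] p = 2, u = 10; 2 ≤ 10 (want >) — does not hold.
[5] p + w = 2 + 12 = 14 — holds.

Constraint 4 is violated.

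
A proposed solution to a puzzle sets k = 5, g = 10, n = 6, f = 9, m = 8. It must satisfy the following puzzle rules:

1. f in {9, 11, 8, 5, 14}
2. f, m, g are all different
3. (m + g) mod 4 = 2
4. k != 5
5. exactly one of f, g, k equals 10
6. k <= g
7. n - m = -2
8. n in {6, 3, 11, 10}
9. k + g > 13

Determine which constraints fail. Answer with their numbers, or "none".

1. f = 9 is in {9, 11, 8, 5, 14}  holds
2. values 9, 8, 10 are pairwise distinct  holds
3. m + g = 18; 18 mod 4 = 2  holds
4. k = 5, but 5 is required to differ  fails
5. f=9, g=10, k=5; 1 of them equals 10  holds
6. k = 5, g = 10; 5 ≤ 10  holds
7. n - m = 6 - 8 = -2  holds
8. n = 6 is in {6, 3, 11, 10}  holds
9. k + g = 5 + 10 = 15; 15 > 13  holds

Violated: 4.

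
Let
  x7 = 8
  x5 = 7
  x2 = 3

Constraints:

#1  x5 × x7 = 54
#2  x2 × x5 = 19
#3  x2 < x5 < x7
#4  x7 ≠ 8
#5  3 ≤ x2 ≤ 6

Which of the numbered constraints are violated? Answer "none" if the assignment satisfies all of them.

Constraints 1, 2, 4 are violated.

#1 x5 × x7 = 7 × 8 = 56, not 54  no
#2 x2 × x5 = 3 × 7 = 21, not 19  no
#3 values 3 < 7 < 8  yes
#4 x7 = 8, but 8 is required to differ  no
#5 x2 = 3 lies in [3, 6]  yes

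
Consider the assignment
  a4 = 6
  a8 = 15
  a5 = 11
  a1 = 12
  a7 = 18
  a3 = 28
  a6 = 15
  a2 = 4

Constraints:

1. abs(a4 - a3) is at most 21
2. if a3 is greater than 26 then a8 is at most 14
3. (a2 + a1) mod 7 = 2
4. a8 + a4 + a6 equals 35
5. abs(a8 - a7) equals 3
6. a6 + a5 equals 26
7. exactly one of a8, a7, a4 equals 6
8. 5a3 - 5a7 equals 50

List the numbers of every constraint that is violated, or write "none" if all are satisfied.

Constraints 1, 2, and 4 are violated.

1. abs(6 - 28) = 22; 22 > 21, exceeds bound 21 — violated.
2. a3 = 28 > 26, so we need a8 ≤ 14; but a8 = 15 > 14 — violated.
3. a2 + a1 = 16; 16 mod 7 = 2 — satisfied.
4. a8 + a4 + a6 = 15 + 6 + 15 = 36, not 35 — violated.
5. abs(15 - 18) = 3 — satisfied.
6. a6 + a5 = 15 + 11 = 26 — satisfied.
7. a8=15, a7=18, a4=6; 1 of them equals 6 — satisfied.
8. 5a3 - 5a7 = 5(28) - 5(18) = 50 — satisfied.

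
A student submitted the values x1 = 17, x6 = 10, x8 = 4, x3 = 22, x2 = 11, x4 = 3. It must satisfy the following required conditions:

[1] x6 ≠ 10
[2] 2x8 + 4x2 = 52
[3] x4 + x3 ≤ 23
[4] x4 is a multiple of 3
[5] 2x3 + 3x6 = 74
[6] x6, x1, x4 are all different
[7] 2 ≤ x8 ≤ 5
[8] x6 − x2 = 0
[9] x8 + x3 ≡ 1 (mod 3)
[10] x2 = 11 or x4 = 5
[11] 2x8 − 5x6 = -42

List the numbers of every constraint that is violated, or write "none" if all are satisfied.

[1] x6 = 10, but 10 is required to differ  fails
[2] 2x8 + 4x2 = 2(4) + 4(11) = 52  holds
[3] x4 + x3 = 3 + 22 = 25; 25 > 23, bound 23 not met  fails
[4] 3 / 3 = 1, so 3 divides 3  holds
[5] 2x3 + 3x6 = 2(22) + 3(10) = 74  holds
[6] values 10, 17, 3 are pairwise distinct  holds
[7] x8 = 4 lies in [2, 5]  holds
[8] x6 − x2 = 10 − 11 = -1, not 0  fails
[9] x8 + x3 = 26; 26 mod 3 = 2, not 1  fails
[10] x2 = 11 = 11 (first disjunct)  holds
[11] 2x8 − 5x6 = 2(4) − 5(10) = -42  holds

Constraints 1, 3, 8, and 9 do not hold.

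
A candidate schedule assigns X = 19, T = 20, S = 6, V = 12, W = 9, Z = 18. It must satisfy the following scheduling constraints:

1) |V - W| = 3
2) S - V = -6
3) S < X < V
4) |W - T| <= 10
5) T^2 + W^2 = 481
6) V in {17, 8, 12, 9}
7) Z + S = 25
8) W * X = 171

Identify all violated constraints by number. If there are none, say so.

Constraints 3, 4, and 7 are violated.

1) |12 - 9| = 3 — holds.
2) S - V = 6 - 12 = -6 — holds.
3) values 6, 19, 12; X = 19 is not < V = 12 — fails.
4) |9 - 20| = 11; 11 > 10, exceeds bound 10 — fails.
5) T^2 + W^2 = 20^2 + 9^2 = 400 + 81 = 481 — holds.
6) V = 12 is in {17, 8, 12, 9} — holds.
7) Z + S = 18 + 6 = 24, not 25 — fails.
8) W * X = 9 * 19 = 171 — holds.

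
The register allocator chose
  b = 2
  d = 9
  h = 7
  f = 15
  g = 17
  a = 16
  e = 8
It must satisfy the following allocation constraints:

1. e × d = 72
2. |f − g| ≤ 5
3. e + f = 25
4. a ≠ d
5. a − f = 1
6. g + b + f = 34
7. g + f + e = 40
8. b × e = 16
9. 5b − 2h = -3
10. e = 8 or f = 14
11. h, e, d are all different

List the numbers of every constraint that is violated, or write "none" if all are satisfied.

1. e × d = 8 × 9 = 72 — holds.
2. |15 − 17| = 2; 2 ≤ 5 — holds.
3. e + f = 8 + 15 = 23, not 25 — fails.
4. a = 16, d = 9; distinct — holds.
5. a − f = 16 − 15 = 1 — holds.
6. g + b + f = 17 + 2 + 15 = 34 — holds.
7. g + f + e = 17 + 15 + 8 = 40 — holds.
8. b × e = 2 × 8 = 16 — holds.
9. 5b − 2h = 5(2) − 2(7) = -4, not -3 — fails.
10. e = 8 = 8 (first disjunct) — holds.
11. values 7, 8, 9 are pairwise distinct — holds.

Constraints 3 and 9 do not hold.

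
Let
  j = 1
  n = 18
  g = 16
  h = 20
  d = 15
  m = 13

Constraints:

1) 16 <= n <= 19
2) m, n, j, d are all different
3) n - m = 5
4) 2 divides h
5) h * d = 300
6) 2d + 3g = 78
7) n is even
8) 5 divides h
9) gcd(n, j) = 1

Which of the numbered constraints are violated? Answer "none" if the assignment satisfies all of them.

No violations.

1) n = 18 lies in [16, 19] — holds.
2) values 13, 18, 1, 15 are pairwise distinct — holds.
3) n - m = 18 - 13 = 5 — holds.
4) 20 / 2 = 10, so 2 divides 20 — holds.
5) h * d = 20 * 15 = 300 — holds.
6) 2d + 3g = 2(15) + 3(16) = 78 — holds.
7) n = 18 is even — holds.
8) 20 / 5 = 4, so 5 divides 20 — holds.
9) gcd(18, 1) = 1 — holds.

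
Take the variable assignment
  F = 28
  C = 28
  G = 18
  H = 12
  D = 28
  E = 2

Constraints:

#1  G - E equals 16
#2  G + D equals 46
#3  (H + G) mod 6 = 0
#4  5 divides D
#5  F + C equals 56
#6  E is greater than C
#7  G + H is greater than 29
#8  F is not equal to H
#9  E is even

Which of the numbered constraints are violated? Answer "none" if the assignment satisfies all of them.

#1 G - E = 18 - 2 = 16  holds
#2 G + D = 18 + 28 = 46  holds
#3 H + G = 30; 30 mod 6 = 0  holds
#4 28 = 5*5 + 3, so 5 does not divide 28  fails
#5 F + C = 28 + 28 = 56  holds
#6 E = 2, C = 28; 2 ≤ 28 (want >)  fails
#7 G + H = 18 + 12 = 30; 30 > 29  holds
#8 F = 28, H = 12; distinct  holds
#9 E = 2 is even  holds

Constraints 4, 6 do not hold.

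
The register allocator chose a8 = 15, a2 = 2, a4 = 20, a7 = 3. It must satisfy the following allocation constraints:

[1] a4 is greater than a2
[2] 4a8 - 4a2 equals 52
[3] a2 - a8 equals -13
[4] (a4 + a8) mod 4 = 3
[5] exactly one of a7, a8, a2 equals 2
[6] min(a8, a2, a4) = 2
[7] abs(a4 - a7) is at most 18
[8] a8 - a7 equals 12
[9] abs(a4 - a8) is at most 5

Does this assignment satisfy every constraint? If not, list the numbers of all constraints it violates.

[1] a4 = 20, a2 = 2; 20 > 2  OK
[2] 4a8 - 4a2 = 4(15) - 4(2) = 52  OK
[3] a2 - a8 = 2 - 15 = -13  OK
[4] a4 + a8 = 35; 35 mod 4 = 3  OK
[5] a7=3, a8=15, a2=2; 1 of them equals 2  OK
[6] min(15, 2, 20) = 2  OK
[7] abs(20 - 3) = 17; 17 ≤ 18  OK
[8] a8 - a7 = 15 - 3 = 12  OK
[9] abs(20 - 15) = 5; 5 ≤ 5  OK

No violations.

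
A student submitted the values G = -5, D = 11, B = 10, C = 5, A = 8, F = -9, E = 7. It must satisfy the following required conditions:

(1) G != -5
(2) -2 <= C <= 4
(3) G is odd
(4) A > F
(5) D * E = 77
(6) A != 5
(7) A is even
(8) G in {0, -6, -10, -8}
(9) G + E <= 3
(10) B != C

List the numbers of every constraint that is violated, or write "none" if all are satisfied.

(1) G = -5, but -5 is required to differ — violated.
(2) C = 5 is outside [-2, 4] — violated.
(3) G = -5 is odd — OK.
(4) A = 8, F = -9; 8 > -9 — OK.
(5) D * E = 11 * 7 = 77 — OK.
(6) A = 8, and 8 ≠ 5 — OK.
(7) A = 8 is even — OK.
(8) G = -5 is not in {0, -6, -10, -8} — violated.
(9) G + E = -5 + 7 = 2; 2 ≤ 3 — OK.
(10) B = 10, C = 5; distinct — OK.

Constraints 1, 2, and 8 are violated.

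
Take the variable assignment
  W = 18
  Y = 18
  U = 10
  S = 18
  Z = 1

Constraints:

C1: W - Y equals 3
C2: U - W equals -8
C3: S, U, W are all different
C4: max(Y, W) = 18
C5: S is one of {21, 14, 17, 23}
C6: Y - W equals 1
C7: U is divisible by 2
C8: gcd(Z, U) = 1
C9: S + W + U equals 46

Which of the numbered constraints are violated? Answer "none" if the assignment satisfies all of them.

C1: W - Y = 18 - 18 = 0, not 3 — does not hold.
C2: U - W = 10 - 18 = -8 — holds.
C3: S = W = 18, not all different — does not hold.
C4: max(18, 18) = 18 — holds.
C5: S = 18 is not in {21, 14, 17, 23} — does not hold.
C6: Y - W = 18 - 18 = 0, not 1 — does not hold.
C7: 10 / 2 = 5, so 2 divides 10 — holds.
C8: gcd(1, 10) = 1 — holds.
C9: S + W + U = 18 + 18 + 10 = 46 — holds.

Constraints 1, 3, 5, 6 are violated.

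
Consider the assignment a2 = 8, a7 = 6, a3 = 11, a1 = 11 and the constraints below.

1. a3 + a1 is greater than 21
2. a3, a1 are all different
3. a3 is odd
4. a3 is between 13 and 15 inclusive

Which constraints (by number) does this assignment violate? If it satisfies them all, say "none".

1. a3 + a1 = 11 + 11 = 22; 22 > 21  yes
2. a3 = a1 = 11, not all different  no
3. a3 = 11 is odd  yes
4. a3 = 11 is outside [13, 15]  no

Constraints 2, 4 are violated.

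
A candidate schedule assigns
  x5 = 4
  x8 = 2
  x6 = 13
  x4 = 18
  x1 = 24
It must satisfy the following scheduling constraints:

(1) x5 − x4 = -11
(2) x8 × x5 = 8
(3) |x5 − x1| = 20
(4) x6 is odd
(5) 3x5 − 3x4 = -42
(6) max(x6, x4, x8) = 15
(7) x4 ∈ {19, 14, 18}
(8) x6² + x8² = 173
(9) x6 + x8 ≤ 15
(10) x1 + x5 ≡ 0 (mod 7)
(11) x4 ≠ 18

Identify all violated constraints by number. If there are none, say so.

(1) x5 − x4 = 4 − 18 = -14, not -11  false
(2) x8 × x5 = 2 × 4 = 8  true
(3) |4 − 24| = 20  true
(4) x6 = 13 is odd  true
(5) 3x5 − 3x4 = 3(4) − 3(18) = -42  true
(6) max(13, 18, 2) = 18, not 15  false
(7) x4 = 18 is in {19, 14, 18}  true
(8) x6² + x8² = 13² + 2² = 169 + 4 = 173  true
(9) x6 + x8 = 13 + 2 = 15; 15 ≤ 15  true
(10) x1 + x5 = 28; 28 mod 7 = 0  true
(11) x4 = 18, but 18 is required to differ  false

Constraints 1, 6, 11 do not hold.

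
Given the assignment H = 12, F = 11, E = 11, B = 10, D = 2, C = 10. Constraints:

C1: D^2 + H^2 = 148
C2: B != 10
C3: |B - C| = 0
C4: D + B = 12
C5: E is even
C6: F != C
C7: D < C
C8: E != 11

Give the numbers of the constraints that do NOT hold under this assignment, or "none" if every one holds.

Violated: 2, 5, and 8.

C1: D^2 + H^2 = 2^2 + 12^2 = 4 + 144 = 148  holds
C2: B = 10, but 10 is required to differ  fails
C3: |10 - 10| = 0  holds
C4: D + B = 2 + 10 = 12  holds
C5: E = 11 is odd  fails
C6: F = 11, C = 10; distinct  holds
C7: D = 2, C = 10; 2 < 10  holds
C8: E = 11, but 11 is required to differ  fails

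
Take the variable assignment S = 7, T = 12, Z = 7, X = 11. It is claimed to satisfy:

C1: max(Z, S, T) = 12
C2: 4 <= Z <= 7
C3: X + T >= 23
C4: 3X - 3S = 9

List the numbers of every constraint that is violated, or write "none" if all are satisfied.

C1: max(7, 7, 12) = 12 — OK.
C2: Z = 7 lies in [4, 7] — OK.
C3: X + T = 11 + 12 = 23; 23 ≥ 23 — OK.
C4: 3X - 3S = 3(11) - 3(7) = 12, not 9 — violated.

Constraint 4 does not hold.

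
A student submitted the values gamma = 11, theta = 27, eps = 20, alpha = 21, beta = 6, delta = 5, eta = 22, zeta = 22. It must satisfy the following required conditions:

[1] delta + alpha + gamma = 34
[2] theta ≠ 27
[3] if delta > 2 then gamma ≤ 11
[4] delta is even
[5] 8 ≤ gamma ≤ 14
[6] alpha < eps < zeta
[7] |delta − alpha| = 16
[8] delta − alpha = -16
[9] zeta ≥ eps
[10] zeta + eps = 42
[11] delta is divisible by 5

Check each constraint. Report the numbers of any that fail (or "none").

[1] delta + alpha + gamma = 5 + 21 + 11 = 37, not 34  fails
[2] theta = 27, but 27 is required to differ  fails
[3] delta = 5 > 2, so we need gamma ≤ 11; gamma = 11 ≤ 11  holds
[4] delta = 5 is odd  fails
[5] gamma = 11 lies in [8, 14]  holds
[6] values 21, 20, 22; alpha = 21 is not < eps = 20  fails
[7] |5 − 21| = 16  holds
[8] delta − alpha = 5 − 21 = -16  holds
[9] zeta = 22, eps = 20; 22 ≥ 20  holds
[10] zeta + eps = 22 + 20 = 42  holds
[11] 5 / 5 = 1, so 5 divides 5  holds

Constraints 1, 2, 4, and 6 do not hold.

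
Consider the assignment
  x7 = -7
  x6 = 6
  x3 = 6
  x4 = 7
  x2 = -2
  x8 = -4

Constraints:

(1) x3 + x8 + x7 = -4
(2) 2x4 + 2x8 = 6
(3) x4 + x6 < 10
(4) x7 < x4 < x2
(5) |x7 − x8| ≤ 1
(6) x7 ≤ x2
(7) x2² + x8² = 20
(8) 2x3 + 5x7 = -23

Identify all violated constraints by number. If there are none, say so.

No — constraints 1, 3, 4, and 5 are not satisfied.

(1) x3 + x8 + x7 = 6 + (-4) + (-7) = -5, not -4  ✗
(2) 2x4 + 2x8 = 2(7) + 2(-4) = 6  ✓
(3) x4 + x6 = 7 + 6 = 13; 13 ≥ 10, bound 10 not met  ✗
(4) values -7, 7, -2; x4 = 7 is not < x2 = -2  ✗
(5) |-7 − (-4)| = 3; 3 > 1, exceeds bound 1  ✗
(6) x7 = -7, x2 = -2; -7 ≤ -2  ✓
(7) x2² + x8² = (-2)² + (-4)² = 4 + 16 = 20  ✓
(8) 2x3 + 5x7 = 2(6) + 5(-7) = -23  ✓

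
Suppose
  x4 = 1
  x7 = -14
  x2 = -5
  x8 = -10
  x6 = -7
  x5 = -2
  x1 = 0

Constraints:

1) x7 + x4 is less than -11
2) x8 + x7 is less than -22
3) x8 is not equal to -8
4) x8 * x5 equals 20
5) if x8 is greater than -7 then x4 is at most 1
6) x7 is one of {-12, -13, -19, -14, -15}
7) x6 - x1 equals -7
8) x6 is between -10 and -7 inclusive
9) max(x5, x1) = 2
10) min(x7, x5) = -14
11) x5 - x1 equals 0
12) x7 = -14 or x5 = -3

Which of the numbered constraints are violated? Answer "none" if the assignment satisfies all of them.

1) x7 + x4 = -14 + 1 = -13; -13 < -11 — holds.
2) x8 + x7 = -10 + (-14) = -24; -24 < -22 — holds.
3) x8 = -10, and -10 ≠ -8 — holds.
4) x8 * x5 = -10 * (-2) = 20 — holds.
5) x8 = -10, not > -7; antecedent false, conditional vacuously true — holds.
6) x7 = -14 is in {-12, -13, -19, -14, -15} — holds.
7) x6 - x1 = -7 - 0 = -7 — holds.
8) x6 = -7 lies in [-10, -7] — holds.
9) max(-2, 0) = 0, not 2 — does not hold.
10) min(-14, -2) = -14 — holds.
11) x5 - x1 = -2 - 0 = -2, not 0 — does not hold.
12) x7 = -14 = -14 (first disjunct) — holds.

The assignment fails constraints 9, 11.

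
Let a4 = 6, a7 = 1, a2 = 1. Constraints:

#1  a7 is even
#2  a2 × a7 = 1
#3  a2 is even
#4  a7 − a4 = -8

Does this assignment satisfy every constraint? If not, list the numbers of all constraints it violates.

The assignment fails constraints 1, 3, 4.

#1 a7 = 1 is odd — does not hold.
#2 a2 × a7 = 1 × 1 = 1 — holds.
#3 a2 = 1 is odd — does not hold.
#4 a7 − a4 = 1 − 6 = -5, not -8 — does not hold.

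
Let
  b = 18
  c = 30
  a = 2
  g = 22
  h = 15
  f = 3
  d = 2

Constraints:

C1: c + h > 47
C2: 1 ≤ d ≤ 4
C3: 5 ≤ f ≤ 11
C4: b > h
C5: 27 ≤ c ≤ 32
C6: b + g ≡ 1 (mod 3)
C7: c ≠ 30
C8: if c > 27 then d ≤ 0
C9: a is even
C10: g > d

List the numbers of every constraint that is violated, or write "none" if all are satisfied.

C1: c + h = 30 + 15 = 45; 45 ≤ 47, bound 47 not met  FAIL
C2: d = 2 lies in [1, 4]  OK
C3: f = 3 is outside [5, 11]  FAIL
C4: b = 18, h = 15; 18 > 15  OK
C5: c = 30 lies in [27, 32]  OK
C6: b + g = 40; 40 mod 3 = 1  OK
C7: c = 30, but 30 is required to differ  FAIL
C8: c = 30 > 27, so we need d ≤ 0; but d = 2 > 0  FAIL
C9: a = 2 is even  OK
C10: g = 22, d = 2; 22 > 2  OK

Constraints 1, 3, 7, 8 do not hold.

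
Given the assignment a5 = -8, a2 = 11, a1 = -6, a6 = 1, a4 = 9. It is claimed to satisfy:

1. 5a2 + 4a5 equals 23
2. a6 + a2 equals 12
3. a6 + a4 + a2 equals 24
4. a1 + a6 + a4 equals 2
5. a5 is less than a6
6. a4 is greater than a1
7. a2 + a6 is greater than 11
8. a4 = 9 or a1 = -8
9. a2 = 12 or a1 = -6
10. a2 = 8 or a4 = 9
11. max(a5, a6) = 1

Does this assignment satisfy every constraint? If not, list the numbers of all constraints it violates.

1. 5a2 + 4a5 = 5(11) + 4(-8) = 23  holds
2. a6 + a2 = 1 + 11 = 12  holds
3. a6 + a4 + a2 = 1 + 9 + 11 = 21, not 24  fails
4. a1 + a6 + a4 = -6 + 1 + 9 = 4, not 2  fails
5. a5 = -8, a6 = 1; -8 < 1  holds
6. a4 = 9, a1 = -6; 9 > -6  holds
7. a2 + a6 = 11 + 1 = 12; 12 > 11  holds
8. a4 = 9 = 9 (first disjunct)  holds
9. a2 = 11 ≠ 12, but a1 = -6 = -6 (second disjunct)  holds
10. a2 = 11 ≠ 8, but a4 = 9 = 9 (second disjunct)  holds
11. max(-8, 1) = 1  holds

Constraints 3, 4 do not hold.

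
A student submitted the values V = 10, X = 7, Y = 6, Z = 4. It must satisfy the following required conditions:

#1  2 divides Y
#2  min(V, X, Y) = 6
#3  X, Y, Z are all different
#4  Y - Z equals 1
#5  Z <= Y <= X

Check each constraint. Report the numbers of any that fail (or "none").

Violated: 4.

#1 6 / 2 = 3, so 2 divides 6 — holds.
#2 min(10, 7, 6) = 6 — holds.
#3 values 7, 6, 4 are pairwise distinct — holds.
#4 Y - Z = 6 - 4 = 2, not 1 — fails.
#5 values 4 <= 6 <= 7 — holds.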